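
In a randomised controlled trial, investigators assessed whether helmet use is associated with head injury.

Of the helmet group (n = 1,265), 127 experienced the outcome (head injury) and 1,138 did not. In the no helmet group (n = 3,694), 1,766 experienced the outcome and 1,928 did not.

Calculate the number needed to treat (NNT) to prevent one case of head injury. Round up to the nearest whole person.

3

Risk in treated group = 127/1265 = 0.10040; risk in control = 1766/3694 = 0.47807.
Absolute risk reduction = 0.47807 − 0.10040 = 0.37768
NNT = 1 / ARR = 1 / 0.37768 = 2.648 → round up → 3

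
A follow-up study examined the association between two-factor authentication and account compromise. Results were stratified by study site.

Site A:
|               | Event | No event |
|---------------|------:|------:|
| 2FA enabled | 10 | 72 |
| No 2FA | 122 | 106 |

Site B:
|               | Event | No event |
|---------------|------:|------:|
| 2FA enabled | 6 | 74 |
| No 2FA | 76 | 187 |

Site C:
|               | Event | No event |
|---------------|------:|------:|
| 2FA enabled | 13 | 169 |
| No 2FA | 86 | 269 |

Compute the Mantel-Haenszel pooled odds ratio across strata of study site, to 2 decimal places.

0.18

OR_MH = Σ(aᵢdᵢ/nᵢ) / Σ(bᵢcᵢ/nᵢ), where nᵢ is the stratum total.
Stratum 1 (Site A): n = 310; a·d/n = 10·106/310 = 3.4194; b·c/n = 72·122/310 = 28.3355
Stratum 2 (Site B): n = 343; a·d/n = 6·187/343 = 3.2711; b·c/n = 74·76/343 = 16.3965
Stratum 3 (Site C): n = 537; a·d/n = 13·269/537 = 6.5121; b·c/n = 169·86/537 = 27.0652
OR_MH = (3.4194 + 3.2711 + 6.5121) / (28.3355 + 16.3965 + 27.0652) = 13.2026 / 71.7972 = 0.18389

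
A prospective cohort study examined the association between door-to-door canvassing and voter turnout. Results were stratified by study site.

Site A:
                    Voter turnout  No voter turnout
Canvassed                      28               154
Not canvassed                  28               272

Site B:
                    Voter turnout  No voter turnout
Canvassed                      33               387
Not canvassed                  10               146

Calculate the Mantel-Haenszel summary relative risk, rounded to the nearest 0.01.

RR_MH = Σ(aᵢ·n₀ᵢ/nᵢ) / Σ(cᵢ·n₁ᵢ/nᵢ), with n₁ᵢ = aᵢ+bᵢ (exposed), n₀ᵢ = cᵢ+dᵢ (unexposed), nᵢ = n₁ᵢ+n₀ᵢ.
Stratum 1 (Site A): n₁ = 182, n₀ = 300, n = 482; a·n₀/n = 28·300/482 = 17.4274; c·n₁/n = 28·182/482 = 10.5726
Stratum 2 (Site B): n₁ = 420, n₀ = 156, n = 576; a·n₀/n = 33·156/576 = 8.9375; c·n₁/n = 10·420/576 = 7.2917
RR_MH = (17.4274 + 8.9375) / (10.5726 + 7.2917) = 26.3649 / 17.8643 = 1.47584

1.48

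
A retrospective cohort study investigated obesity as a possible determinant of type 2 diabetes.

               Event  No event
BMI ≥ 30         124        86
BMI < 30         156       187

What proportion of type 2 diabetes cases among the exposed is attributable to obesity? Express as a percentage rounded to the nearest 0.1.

Cells: a = 124, b = 86, c = 156, d = 187.
Risk in exposed = 124/210 = 0.59048; risk in unexposed = 156/343 = 0.45481.
RR = 0.59048/0.45481 = 1.29829
AR% = (RR − 1)/RR × 100 = (1.29829 − 1)/1.29829 × 100 = 22.9756%

23.0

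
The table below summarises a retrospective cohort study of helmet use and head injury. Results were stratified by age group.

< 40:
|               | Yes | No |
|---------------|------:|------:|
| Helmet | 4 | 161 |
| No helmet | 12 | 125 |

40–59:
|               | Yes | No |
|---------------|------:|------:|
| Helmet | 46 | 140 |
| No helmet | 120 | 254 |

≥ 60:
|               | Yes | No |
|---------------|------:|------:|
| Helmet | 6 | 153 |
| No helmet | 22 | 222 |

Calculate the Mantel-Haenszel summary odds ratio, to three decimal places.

0.577

OR_MH = Σ(aᵢdᵢ/nᵢ) / Σ(bᵢcᵢ/nᵢ), where nᵢ is the stratum total.
Stratum 1 (< 40): n = 302; a·d/n = 4·125/302 = 1.6556; b·c/n = 161·12/302 = 6.3974
Stratum 2 (40–59): n = 560; a·d/n = 46·254/560 = 20.8643; b·c/n = 140·120/560 = 30.0000
Stratum 3 (≥ 60): n = 403; a·d/n = 6·222/403 = 3.3052; b·c/n = 153·22/403 = 8.3524
OR_MH = (1.6556 + 20.8643 + 3.3052) / (6.3974 + 30.0000 + 8.3524) = 25.8251 / 44.7497 = 0.57710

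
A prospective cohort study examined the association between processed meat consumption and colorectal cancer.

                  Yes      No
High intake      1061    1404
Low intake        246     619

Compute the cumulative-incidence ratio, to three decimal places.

Cells: a = 1061, b = 1404, c = 246, d = 619.
Risk in exposed = 1061/2465 = 0.43043; risk in unexposed = 246/865 = 0.28439.
RR = 0.43043 / 0.28439 = 1.51349
The risk among the exposed is 1.51 times that among the unexposed.

1.513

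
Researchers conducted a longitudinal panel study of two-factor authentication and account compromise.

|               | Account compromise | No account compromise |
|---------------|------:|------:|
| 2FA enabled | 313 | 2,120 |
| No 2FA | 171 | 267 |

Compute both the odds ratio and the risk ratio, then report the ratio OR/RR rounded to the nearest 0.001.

0.700

Cells: a = 313, b = 2120, c = 171, d = 267.
OR = (313·267)/(2120·171) = 83571/362520 = 0.23053
Risk in exposed = 313/2433 = 0.12865; risk in unexposed = 171/438 = 0.39041; RR = 0.32952
OR/RR = 0.23053 / 0.32952 = 0.69959
The outcome is not rare, so the OR lies further from 1 than the RR.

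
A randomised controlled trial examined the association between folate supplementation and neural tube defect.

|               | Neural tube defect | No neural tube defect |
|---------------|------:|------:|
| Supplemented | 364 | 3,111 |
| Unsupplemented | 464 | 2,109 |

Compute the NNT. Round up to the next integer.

Risk in treated group = 364/3475 = 0.10475; risk in control = 464/2573 = 0.18033.
Absolute risk reduction = 0.18033 − 0.10475 = 0.07559
NNT = 1 / ARR = 1 / 0.07559 = 13.230 → round up → 14

14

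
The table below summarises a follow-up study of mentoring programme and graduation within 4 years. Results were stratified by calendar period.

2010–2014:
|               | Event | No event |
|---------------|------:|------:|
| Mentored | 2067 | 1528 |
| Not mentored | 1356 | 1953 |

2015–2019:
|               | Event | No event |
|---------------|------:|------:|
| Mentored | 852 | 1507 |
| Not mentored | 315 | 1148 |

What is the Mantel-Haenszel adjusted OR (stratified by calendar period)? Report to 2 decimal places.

1.98

OR_MH = Σ(aᵢdᵢ/nᵢ) / Σ(bᵢcᵢ/nᵢ), where nᵢ is the stratum total.
Stratum 1 (2010–2014): n = 6904; a·d/n = 2067·1953/6904 = 584.7119; b·c/n = 1528·1356/6904 = 300.1112
Stratum 2 (2015–2019): n = 3822; a·d/n = 852·1148/3822 = 255.9121; b·c/n = 1507·315/3822 = 124.2033
OR_MH = (584.7119 + 255.9121) / (300.1112 + 124.2033) = 840.6240 / 424.3145 = 1.98113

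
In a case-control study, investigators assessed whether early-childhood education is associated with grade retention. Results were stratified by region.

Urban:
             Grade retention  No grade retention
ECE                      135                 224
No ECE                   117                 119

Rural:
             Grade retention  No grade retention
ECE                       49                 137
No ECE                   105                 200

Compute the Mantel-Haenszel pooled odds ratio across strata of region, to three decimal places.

0.640

OR_MH = Σ(aᵢdᵢ/nᵢ) / Σ(bᵢcᵢ/nᵢ), where nᵢ is the stratum total.
Stratum 1 (Urban): n = 595; a·d/n = 135·119/595 = 27.0000; b·c/n = 224·117/595 = 44.0471
Stratum 2 (Rural): n = 491; a·d/n = 49·200/491 = 19.9593; b·c/n = 137·105/491 = 29.2974
OR_MH = (27.0000 + 19.9593) / (44.0471 + 29.2974) = 46.9593 / 73.3444 = 0.64026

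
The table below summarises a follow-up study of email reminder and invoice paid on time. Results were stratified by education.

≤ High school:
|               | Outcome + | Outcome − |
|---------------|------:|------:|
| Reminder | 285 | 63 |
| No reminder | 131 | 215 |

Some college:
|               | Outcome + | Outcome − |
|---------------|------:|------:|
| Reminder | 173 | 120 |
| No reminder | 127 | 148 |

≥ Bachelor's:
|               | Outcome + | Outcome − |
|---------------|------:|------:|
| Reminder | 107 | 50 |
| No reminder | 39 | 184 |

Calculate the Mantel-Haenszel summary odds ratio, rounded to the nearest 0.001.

OR_MH = Σ(aᵢdᵢ/nᵢ) / Σ(bᵢcᵢ/nᵢ), where nᵢ is the stratum total.
Stratum 1 (≤ High school): n = 694; a·d/n = 285·215/694 = 88.2925; b·c/n = 63·131/694 = 11.8919
Stratum 2 (Some college): n = 568; a·d/n = 173·148/568 = 45.0775; b·c/n = 120·127/568 = 26.8310
Stratum 3 (≥ Bachelor's): n = 380; a·d/n = 107·184/380 = 51.8105; b·c/n = 50·39/380 = 5.1316
OR_MH = (88.2925 + 45.0775 + 51.8105) / (11.8919 + 26.8310 + 5.1316) = 185.1805 / 43.8545 = 4.22261

4.223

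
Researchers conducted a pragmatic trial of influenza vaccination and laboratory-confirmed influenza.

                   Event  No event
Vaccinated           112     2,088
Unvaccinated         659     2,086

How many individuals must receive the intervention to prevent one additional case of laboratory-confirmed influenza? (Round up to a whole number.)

Risk in treated group = 112/2200 = 0.05091; risk in control = 659/2745 = 0.24007.
Absolute risk reduction = 0.24007 − 0.05091 = 0.18916
NNT = 1 / ARR = 1 / 0.18916 = 5.286 → round up → 6

6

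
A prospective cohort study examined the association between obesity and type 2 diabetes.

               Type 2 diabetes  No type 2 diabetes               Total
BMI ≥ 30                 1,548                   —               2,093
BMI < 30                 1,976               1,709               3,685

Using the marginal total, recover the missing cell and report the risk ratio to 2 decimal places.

1.38

The missing cell is in the exposed row: 2093 − 1548 = 545.
So a = 1548, b = 545, c = 1976, d = 1709.
RR = [a/(a+b)] / [c/(c+d)] = (1548/2093) / (1976/3685) = 0.73961/0.53623 = 1.37928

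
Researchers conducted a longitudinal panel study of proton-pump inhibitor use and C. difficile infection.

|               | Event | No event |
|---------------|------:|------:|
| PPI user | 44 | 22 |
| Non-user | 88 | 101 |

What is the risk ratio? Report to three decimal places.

1.432

Cells: a = 44, b = 22, c = 88, d = 101.
Risk in exposed = 44/66 = 0.66667; risk in unexposed = 88/189 = 0.46561.
RR = 0.66667 / 0.46561 = 1.43182
The risk among the exposed is 1.43 times that among the unexposed.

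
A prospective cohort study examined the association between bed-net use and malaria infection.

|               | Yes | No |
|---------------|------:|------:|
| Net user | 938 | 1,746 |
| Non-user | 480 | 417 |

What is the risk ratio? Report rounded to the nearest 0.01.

Cells: a = 938, b = 1746, c = 480, d = 417.
Risk in exposed = 938/2684 = 0.34948; risk in unexposed = 480/897 = 0.53512.
RR = 0.34948 / 0.53512 = 0.65309
The risk is 35% lower among the exposed than among the unexposed.

0.65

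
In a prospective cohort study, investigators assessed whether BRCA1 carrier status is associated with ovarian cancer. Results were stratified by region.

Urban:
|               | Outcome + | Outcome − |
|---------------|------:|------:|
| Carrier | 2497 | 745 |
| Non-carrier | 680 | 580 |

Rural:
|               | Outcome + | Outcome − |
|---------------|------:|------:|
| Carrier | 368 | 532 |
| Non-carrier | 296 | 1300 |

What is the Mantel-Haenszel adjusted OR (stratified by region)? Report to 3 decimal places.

2.923

OR_MH = Σ(aᵢdᵢ/nᵢ) / Σ(bᵢcᵢ/nᵢ), where nᵢ is the stratum total.
Stratum 1 (Urban): n = 4502; a·d/n = 2497·580/4502 = 321.6926; b·c/n = 745·680/4502 = 112.5278
Stratum 2 (Rural): n = 2496; a·d/n = 368·1300/2496 = 191.6667; b·c/n = 532·296/2496 = 63.0897
OR_MH = (321.6926 + 191.6667) / (112.5278 + 63.0897) = 513.3592 / 175.6175 = 2.92317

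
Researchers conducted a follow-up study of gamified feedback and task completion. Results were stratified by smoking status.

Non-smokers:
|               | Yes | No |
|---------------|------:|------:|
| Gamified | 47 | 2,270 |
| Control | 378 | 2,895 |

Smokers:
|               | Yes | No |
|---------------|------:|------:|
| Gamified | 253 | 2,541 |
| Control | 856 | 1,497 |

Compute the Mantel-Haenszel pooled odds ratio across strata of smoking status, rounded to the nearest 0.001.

OR_MH = Σ(aᵢdᵢ/nᵢ) / Σ(bᵢcᵢ/nᵢ), where nᵢ is the stratum total.
Stratum 1 (Non-smokers): n = 5590; a·d/n = 47·2895/5590 = 24.3408; b·c/n = 2270·378/5590 = 153.4991
Stratum 2 (Smokers): n = 5147; a·d/n = 253·1497/5147 = 73.5848; b·c/n = 2541·856/5147 = 422.5949
OR_MH = (24.3408 + 73.5848) / (153.4991 + 422.5949) = 97.9256 / 576.0940 = 0.16998

0.170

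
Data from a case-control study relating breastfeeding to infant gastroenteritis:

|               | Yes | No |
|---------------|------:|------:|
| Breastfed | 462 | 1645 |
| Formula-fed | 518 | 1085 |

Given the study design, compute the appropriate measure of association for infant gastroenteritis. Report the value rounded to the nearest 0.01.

0.59

Cells: a = 462, b = 1645, c = 518, d = 1085.
This is a case-control study: participants were sampled on outcome status, so risks in the source population cannot be estimated directly — relative risk is not valid here. The odds ratio is the appropriate measure.
OR = (a·d)/(b·c) = (462 × 1085) / (1645 × 518) = 501270 / 852110 = 0.58827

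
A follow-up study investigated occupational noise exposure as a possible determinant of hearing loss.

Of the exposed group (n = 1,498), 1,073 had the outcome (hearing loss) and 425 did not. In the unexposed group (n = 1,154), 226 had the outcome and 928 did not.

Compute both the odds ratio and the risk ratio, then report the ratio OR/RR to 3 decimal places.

2.834

From the description: a = 1073, b = 425, c = 226, d = 928.
OR = (1073·928)/(425·226) = 995744/96050 = 10.36693
Risk in exposed = 1073/1498 = 0.71629; risk in unexposed = 226/1154 = 0.19584; RR = 3.65751
OR/RR = 10.36693 / 3.65751 = 2.83443
The outcome is not rare, so the OR lies further from 1 than the RR.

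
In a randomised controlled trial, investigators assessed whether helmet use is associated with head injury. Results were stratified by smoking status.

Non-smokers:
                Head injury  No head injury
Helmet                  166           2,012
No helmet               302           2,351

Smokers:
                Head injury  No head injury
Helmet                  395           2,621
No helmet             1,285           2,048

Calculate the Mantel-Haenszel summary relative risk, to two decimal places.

0.40

RR_MH = Σ(aᵢ·n₀ᵢ/nᵢ) / Σ(cᵢ·n₁ᵢ/nᵢ), with n₁ᵢ = aᵢ+bᵢ (exposed), n₀ᵢ = cᵢ+dᵢ (unexposed), nᵢ = n₁ᵢ+n₀ᵢ.
Stratum 1 (Non-smokers): n₁ = 2178, n₀ = 2653, n = 4831; a·n₀/n = 166·2653/4831 = 91.1608; c·n₁/n = 302·2178/4831 = 136.1532
Stratum 2 (Smokers): n₁ = 3016, n₀ = 3333, n = 6349; a·n₀/n = 395·3333/6349 = 207.3610; c·n₁/n = 1285·3016/6349 = 610.4205
RR_MH = (91.1608 + 207.3610) / (136.1532 + 610.4205) = 298.5218 / 746.5737 = 0.39986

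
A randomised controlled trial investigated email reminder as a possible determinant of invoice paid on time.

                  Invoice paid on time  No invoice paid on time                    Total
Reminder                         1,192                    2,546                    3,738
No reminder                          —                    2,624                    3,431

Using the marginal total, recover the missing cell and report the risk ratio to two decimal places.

1.36

The missing cell is in the unexposed row: 3431 − 2624 = 807.
So a = 1192, b = 2546, c = 807, d = 2624.
RR = [a/(a+b)] / [c/(c+d)] = (1192/3738) / (807/3431) = 0.31889/0.23521 = 1.35576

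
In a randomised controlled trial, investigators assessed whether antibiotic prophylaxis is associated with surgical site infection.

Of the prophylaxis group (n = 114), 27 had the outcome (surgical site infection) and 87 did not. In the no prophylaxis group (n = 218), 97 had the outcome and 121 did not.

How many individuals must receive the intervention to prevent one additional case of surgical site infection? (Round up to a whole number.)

Risk in treated group = 27/114 = 0.23684; risk in control = 97/218 = 0.44495.
Absolute risk reduction = 0.44495 − 0.23684 = 0.20811
NNT = 1 / ARR = 1 / 0.20811 = 4.805 → round up → 5

5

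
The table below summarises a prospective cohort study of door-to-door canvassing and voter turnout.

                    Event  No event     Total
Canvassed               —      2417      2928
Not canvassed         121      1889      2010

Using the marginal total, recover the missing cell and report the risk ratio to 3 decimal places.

2.899

The missing cell is in the exposed row: 2928 − 2417 = 511.
So a = 511, b = 2417, c = 121, d = 1889.
RR = [a/(a+b)] / [c/(c+d)] = (511/2928) / (121/2010) = 0.17452/0.06020 = 2.89908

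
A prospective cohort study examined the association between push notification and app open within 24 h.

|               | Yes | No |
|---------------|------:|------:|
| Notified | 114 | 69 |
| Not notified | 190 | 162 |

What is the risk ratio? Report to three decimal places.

1.154

Cells: a = 114, b = 69, c = 190, d = 162.
Risk in exposed = 114/183 = 0.62295; risk in unexposed = 190/352 = 0.53977.
RR = 0.62295 / 0.53977 = 1.15410
The risk among the exposed is 1.15 times that among the unexposed.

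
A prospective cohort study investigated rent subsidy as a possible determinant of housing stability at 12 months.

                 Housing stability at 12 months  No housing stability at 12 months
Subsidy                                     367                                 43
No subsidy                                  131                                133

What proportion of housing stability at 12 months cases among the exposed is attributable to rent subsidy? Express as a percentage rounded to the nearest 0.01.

Cells: a = 367, b = 43, c = 131, d = 133.
Risk in exposed = 367/410 = 0.89512; risk in unexposed = 131/264 = 0.49621.
RR = 0.89512/0.49621 = 1.80391
AR% = (RR − 1)/RR × 100 = (1.80391 − 1)/1.80391 × 100 = 44.5649%

44.56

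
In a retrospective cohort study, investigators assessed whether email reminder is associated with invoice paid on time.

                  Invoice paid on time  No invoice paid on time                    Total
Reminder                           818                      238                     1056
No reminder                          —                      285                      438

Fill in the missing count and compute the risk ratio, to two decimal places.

2.22

The missing cell is in the unexposed row: 438 − 285 = 153.
So a = 818, b = 238, c = 153, d = 285.
RR = [a/(a+b)] / [c/(c+d)] = (818/1056) / (153/438) = 0.77462/0.34932 = 2.21754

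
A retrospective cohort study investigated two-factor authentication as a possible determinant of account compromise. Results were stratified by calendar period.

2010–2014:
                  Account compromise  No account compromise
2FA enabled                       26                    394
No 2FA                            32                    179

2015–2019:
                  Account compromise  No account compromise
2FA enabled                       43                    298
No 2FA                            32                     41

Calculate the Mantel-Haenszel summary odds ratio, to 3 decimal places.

0.270

OR_MH = Σ(aᵢdᵢ/nᵢ) / Σ(bᵢcᵢ/nᵢ), where nᵢ is the stratum total.
Stratum 1 (2010–2014): n = 631; a·d/n = 26·179/631 = 7.3756; b·c/n = 394·32/631 = 19.9810
Stratum 2 (2015–2019): n = 414; a·d/n = 43·41/414 = 4.2585; b·c/n = 298·32/414 = 23.0338
OR_MH = (7.3756 + 4.2585) / (19.9810 + 23.0338) = 11.6340 / 43.0148 = 0.27047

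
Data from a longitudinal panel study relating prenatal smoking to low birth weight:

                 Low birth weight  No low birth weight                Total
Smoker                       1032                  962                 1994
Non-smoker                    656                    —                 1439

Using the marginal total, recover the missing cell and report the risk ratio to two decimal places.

1.14

The missing cell is in the unexposed row: 1439 − 656 = 783.
So a = 1032, b = 962, c = 656, d = 783.
RR = [a/(a+b)] / [c/(c+d)] = (1032/1994) / (656/1439) = 0.51755/0.45587 = 1.13530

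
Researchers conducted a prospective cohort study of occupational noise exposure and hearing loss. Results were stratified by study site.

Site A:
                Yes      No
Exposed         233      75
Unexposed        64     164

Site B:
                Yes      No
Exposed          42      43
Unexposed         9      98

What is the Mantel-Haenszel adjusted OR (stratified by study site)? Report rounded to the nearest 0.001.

OR_MH = Σ(aᵢdᵢ/nᵢ) / Σ(bᵢcᵢ/nᵢ), where nᵢ is the stratum total.
Stratum 1 (Site A): n = 536; a·d/n = 233·164/536 = 71.2910; b·c/n = 75·64/536 = 8.9552
Stratum 2 (Site B): n = 192; a·d/n = 42·98/192 = 21.4375; b·c/n = 43·9/192 = 2.0156
OR_MH = (71.2910 + 21.4375) / (8.9552 + 2.0156) = 92.7285 / 10.9708 = 8.45227

8.452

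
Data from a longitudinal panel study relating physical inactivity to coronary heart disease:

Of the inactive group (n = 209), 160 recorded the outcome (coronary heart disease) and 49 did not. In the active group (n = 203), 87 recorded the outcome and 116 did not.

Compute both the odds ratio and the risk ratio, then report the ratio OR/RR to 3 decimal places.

From the description: a = 160, b = 49, c = 87, d = 116.
OR = (160·116)/(49·87) = 18560/4263 = 4.35374
Risk in exposed = 160/209 = 0.76555; risk in unexposed = 87/203 = 0.42857; RR = 1.78628
OR/RR = 4.35374 / 1.78628 = 2.43732
The outcome is not rare, so the OR lies further from 1 than the RR.

2.437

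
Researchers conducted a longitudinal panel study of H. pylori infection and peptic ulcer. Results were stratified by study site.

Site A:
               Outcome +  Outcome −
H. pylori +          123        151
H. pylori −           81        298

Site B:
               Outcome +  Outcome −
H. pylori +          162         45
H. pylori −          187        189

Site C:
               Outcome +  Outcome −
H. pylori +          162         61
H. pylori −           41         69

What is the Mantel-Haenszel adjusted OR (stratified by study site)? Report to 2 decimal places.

3.50

OR_MH = Σ(aᵢdᵢ/nᵢ) / Σ(bᵢcᵢ/nᵢ), where nᵢ is the stratum total.
Stratum 1 (Site A): n = 653; a·d/n = 123·298/653 = 56.1317; b·c/n = 151·81/653 = 18.7305
Stratum 2 (Site B): n = 583; a·d/n = 162·189/583 = 52.5180; b·c/n = 45·187/583 = 14.4340
Stratum 3 (Site C): n = 333; a·d/n = 162·69/333 = 33.5676; b·c/n = 61·41/333 = 7.5105
OR_MH = (56.1317 + 52.5180 + 33.5676) / (18.7305 + 14.4340 + 7.5105) = 142.2173 / 40.6749 = 3.49643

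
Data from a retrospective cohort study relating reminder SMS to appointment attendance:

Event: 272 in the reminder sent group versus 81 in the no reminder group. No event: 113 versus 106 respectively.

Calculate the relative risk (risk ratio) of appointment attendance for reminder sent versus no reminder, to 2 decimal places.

1.63

From the description: a = 272, b = 113, c = 81, d = 106.
Risk in exposed = 272/385 = 0.70649; risk in unexposed = 81/187 = 0.43316.
RR = 0.70649 / 0.43316 = 1.63104
The risk among the exposed is 1.63 times that among the unexposed.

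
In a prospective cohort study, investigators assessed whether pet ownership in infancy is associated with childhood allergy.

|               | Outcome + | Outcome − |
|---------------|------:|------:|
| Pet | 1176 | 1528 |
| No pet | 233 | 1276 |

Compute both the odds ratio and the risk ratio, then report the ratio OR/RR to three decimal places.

Cells: a = 1176, b = 1528, c = 233, d = 1276.
OR = (1176·1276)/(1528·233) = 1500576/356024 = 4.21482
Risk in exposed = 1176/2704 = 0.43491; risk in unexposed = 233/1509 = 0.15441; RR = 2.81666
OR/RR = 4.21482 / 2.81666 = 1.49639
The outcome is not rare, so the OR lies further from 1 than the RR.

1.496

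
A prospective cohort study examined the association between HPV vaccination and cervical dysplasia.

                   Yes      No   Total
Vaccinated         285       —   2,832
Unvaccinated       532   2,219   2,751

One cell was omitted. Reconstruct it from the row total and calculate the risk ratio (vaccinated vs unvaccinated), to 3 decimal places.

The missing cell is in the exposed row: 2832 − 285 = 2547.
So a = 285, b = 2547, c = 532, d = 2219.
RR = [a/(a+b)] / [c/(c+d)] = (285/2832) / (532/2751) = 0.10064/0.19338 = 0.52039

0.520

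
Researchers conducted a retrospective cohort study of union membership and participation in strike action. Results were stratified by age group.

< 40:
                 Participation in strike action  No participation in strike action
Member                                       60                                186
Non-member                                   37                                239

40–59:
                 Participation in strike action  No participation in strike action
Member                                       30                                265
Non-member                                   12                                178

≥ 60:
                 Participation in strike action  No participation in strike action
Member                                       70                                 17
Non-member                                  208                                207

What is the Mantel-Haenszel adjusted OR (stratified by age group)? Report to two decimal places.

OR_MH = Σ(aᵢdᵢ/nᵢ) / Σ(bᵢcᵢ/nᵢ), where nᵢ is the stratum total.
Stratum 1 (< 40): n = 522; a·d/n = 60·239/522 = 27.4713; b·c/n = 186·37/522 = 13.1839
Stratum 2 (40–59): n = 485; a·d/n = 30·178/485 = 11.0103; b·c/n = 265·12/485 = 6.5567
Stratum 3 (≥ 60): n = 502; a·d/n = 70·207/502 = 28.8645; b·c/n = 17·208/502 = 7.0438
OR_MH = (27.4713 + 11.0103 + 28.8645) / (13.1839 + 6.5567 + 7.0438) = 67.3461 / 26.7844 = 2.51438

2.51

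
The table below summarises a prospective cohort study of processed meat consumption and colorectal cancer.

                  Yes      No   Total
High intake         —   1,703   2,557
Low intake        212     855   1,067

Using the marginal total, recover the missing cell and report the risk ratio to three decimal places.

The missing cell is in the exposed row: 2557 − 1703 = 854.
So a = 854, b = 1703, c = 212, d = 855.
RR = [a/(a+b)] / [c/(c+d)] = (854/2557) / (212/1067) = 0.33399/0.19869 = 1.68095

1.681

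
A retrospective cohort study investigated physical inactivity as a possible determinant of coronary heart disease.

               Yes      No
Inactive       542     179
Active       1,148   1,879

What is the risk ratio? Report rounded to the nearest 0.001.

1.982

Cells: a = 542, b = 179, c = 1148, d = 1879.
Risk in exposed = 542/721 = 0.75173; risk in unexposed = 1148/3027 = 0.37925.
RR = 0.75173 / 0.37925 = 1.98214
The risk among the exposed is 1.98 times that among the unexposed.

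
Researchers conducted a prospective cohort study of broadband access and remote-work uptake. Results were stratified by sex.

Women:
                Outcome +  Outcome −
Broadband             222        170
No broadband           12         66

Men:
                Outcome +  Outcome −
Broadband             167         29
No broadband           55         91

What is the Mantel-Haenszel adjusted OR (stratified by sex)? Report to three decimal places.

OR_MH = Σ(aᵢdᵢ/nᵢ) / Σ(bᵢcᵢ/nᵢ), where nᵢ is the stratum total.
Stratum 1 (Women): n = 470; a·d/n = 222·66/470 = 31.1745; b·c/n = 170·12/470 = 4.3404
Stratum 2 (Men): n = 342; a·d/n = 167·91/342 = 44.4357; b·c/n = 29·55/342 = 4.6637
OR_MH = (31.1745 + 44.4357) / (4.3404 + 4.6637) = 75.6101 / 9.0042 = 8.39724

8.397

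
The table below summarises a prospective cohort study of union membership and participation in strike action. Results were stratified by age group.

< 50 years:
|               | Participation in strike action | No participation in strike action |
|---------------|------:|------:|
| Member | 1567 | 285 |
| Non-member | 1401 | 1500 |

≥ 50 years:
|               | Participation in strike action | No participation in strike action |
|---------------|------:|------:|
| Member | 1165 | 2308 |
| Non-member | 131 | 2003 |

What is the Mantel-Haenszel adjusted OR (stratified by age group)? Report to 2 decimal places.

OR_MH = Σ(aᵢdᵢ/nᵢ) / Σ(bᵢcᵢ/nᵢ), where nᵢ is the stratum total.
Stratum 1 (< 50 years): n = 4753; a·d/n = 1567·1500/4753 = 494.5298; b·c/n = 285·1401/4753 = 84.0069
Stratum 2 (≥ 50 years): n = 5607; a·d/n = 1165·2003/5607 = 416.1753; b·c/n = 2308·131/5607 = 53.9233
OR_MH = (494.5298 + 416.1753) / (84.0069 + 53.9233) = 910.7051 / 137.9303 = 6.60265

6.60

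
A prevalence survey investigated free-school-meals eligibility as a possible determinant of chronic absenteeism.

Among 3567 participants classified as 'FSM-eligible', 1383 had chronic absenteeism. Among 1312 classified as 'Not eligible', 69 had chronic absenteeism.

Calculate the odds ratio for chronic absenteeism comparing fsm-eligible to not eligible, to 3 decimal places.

From the description: a = 1383, b = 2184, c = 69, d = 1243.
OR = (a·d)/(b·c) = (1383 × 1243) / (2184 × 69) = 1719069 / 150696 = 11.40753
The odds of chronic absenteeism are about 11.41 times as high in the fsm-eligible group.

11.408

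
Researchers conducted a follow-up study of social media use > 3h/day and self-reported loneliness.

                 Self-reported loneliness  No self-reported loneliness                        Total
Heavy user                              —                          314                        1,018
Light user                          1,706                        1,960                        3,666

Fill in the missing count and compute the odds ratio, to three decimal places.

2.576

The missing cell is in the exposed row: 1018 − 314 = 704.
So a = 704, b = 314, c = 1706, d = 1960.
OR = (a·d)/(b·c) = (704 × 1960) / (314 × 1706) = 1379840 / 535684 = 2.57585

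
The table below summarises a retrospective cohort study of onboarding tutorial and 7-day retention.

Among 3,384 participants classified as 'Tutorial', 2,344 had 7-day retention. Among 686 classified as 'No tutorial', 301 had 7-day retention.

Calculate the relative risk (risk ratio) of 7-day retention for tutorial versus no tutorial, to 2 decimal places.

1.58

From the description: a = 2344, b = 1040, c = 301, d = 385.
Risk in exposed = 2344/3384 = 0.69267; risk in unexposed = 301/686 = 0.43878.
RR = 0.69267 / 0.43878 = 1.57865
The risk among the exposed is 1.58 times that among the unexposed.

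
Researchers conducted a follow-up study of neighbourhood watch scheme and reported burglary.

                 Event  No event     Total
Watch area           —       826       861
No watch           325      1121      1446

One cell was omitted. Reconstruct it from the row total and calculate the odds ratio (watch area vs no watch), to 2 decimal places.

0.15

The missing cell is in the exposed row: 861 − 826 = 35.
So a = 35, b = 826, c = 325, d = 1121.
OR = (a·d)/(b·c) = (35 × 1121) / (826 × 325) = 39235 / 268450 = 0.14615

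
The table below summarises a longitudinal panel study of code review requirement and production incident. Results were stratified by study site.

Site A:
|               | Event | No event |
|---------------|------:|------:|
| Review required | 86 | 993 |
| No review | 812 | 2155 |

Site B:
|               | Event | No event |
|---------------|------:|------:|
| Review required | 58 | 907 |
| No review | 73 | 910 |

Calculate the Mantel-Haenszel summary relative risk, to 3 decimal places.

0.365

RR_MH = Σ(aᵢ·n₀ᵢ/nᵢ) / Σ(cᵢ·n₁ᵢ/nᵢ), with n₁ᵢ = aᵢ+bᵢ (exposed), n₀ᵢ = cᵢ+dᵢ (unexposed), nᵢ = n₁ᵢ+n₀ᵢ.
Stratum 1 (Site A): n₁ = 1079, n₀ = 2967, n = 4046; a·n₀/n = 86·2967/4046 = 63.0652; c·n₁/n = 812·1079/4046 = 216.5467
Stratum 2 (Site B): n₁ = 965, n₀ = 983, n = 1948; a·n₀/n = 58·983/1948 = 29.2680; c·n₁/n = 73·965/1948 = 36.1627
RR_MH = (63.0652 + 29.2680) / (216.5467 + 36.1627) = 92.3332 / 252.7094 = 0.36537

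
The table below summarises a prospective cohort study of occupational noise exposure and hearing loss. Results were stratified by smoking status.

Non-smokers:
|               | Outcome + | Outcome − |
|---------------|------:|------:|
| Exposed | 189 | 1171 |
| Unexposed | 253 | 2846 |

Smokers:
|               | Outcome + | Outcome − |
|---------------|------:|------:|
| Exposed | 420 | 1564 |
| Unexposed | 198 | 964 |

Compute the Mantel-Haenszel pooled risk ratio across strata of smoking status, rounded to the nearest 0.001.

RR_MH = Σ(aᵢ·n₀ᵢ/nᵢ) / Σ(cᵢ·n₁ᵢ/nᵢ), with n₁ᵢ = aᵢ+bᵢ (exposed), n₀ᵢ = cᵢ+dᵢ (unexposed), nᵢ = n₁ᵢ+n₀ᵢ.
Stratum 1 (Non-smokers): n₁ = 1360, n₀ = 3099, n = 4459; a·n₀/n = 189·3099/4459 = 131.3548; c·n₁/n = 253·1360/4459 = 77.1653
Stratum 2 (Smokers): n₁ = 1984, n₀ = 1162, n = 3146; a·n₀/n = 420·1162/3146 = 155.1303; c·n₁/n = 198·1984/3146 = 124.8671
RR_MH = (131.3548 + 155.1303) / (77.1653 + 124.8671) = 286.4851 / 202.0324 = 1.41802

1.418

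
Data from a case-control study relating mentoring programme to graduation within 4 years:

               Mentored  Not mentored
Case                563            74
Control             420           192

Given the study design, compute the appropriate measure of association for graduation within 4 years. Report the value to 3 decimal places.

3.478

Reading the table with exposure as columns: a = 563 (Mentored, case), b = 420 (Mentored, non-case), c = 74 (Not mentored, case), d = 192.
This is a case-control study: participants were sampled on outcome status, so risks in the source population cannot be estimated directly — relative risk is not valid here. The odds ratio is the appropriate measure.
OR = (a·d)/(b·c) = (563 × 192) / (420 × 74) = 108096 / 31080 = 3.47799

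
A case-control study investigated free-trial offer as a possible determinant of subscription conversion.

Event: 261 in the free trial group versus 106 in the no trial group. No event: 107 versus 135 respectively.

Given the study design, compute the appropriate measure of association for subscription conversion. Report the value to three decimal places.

3.107

From the description: a = 261, b = 107, c = 106, d = 135.
This is a case-control study: participants were sampled on outcome status, so risks in the source population cannot be estimated directly — relative risk is not valid here. The odds ratio is the appropriate measure.
OR = (a·d)/(b·c) = (261 × 135) / (107 × 106) = 35235 / 11342 = 3.10659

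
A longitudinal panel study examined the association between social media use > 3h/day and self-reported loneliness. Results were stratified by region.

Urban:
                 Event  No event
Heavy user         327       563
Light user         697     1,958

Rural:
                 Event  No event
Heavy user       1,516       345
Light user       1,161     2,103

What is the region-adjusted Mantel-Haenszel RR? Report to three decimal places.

RR_MH = Σ(aᵢ·n₀ᵢ/nᵢ) / Σ(cᵢ·n₁ᵢ/nᵢ), with n₁ᵢ = aᵢ+bᵢ (exposed), n₀ᵢ = cᵢ+dᵢ (unexposed), nᵢ = n₁ᵢ+n₀ᵢ.
Stratum 1 (Urban): n₁ = 890, n₀ = 2655, n = 3545; a·n₀/n = 327·2655/3545 = 244.9041; c·n₁/n = 697·890/3545 = 174.9873
Stratum 2 (Rural): n₁ = 1861, n₀ = 3264, n = 5125; a·n₀/n = 1516·3264/5125 = 965.5071; c·n₁/n = 1161·1861/5125 = 421.5846
RR_MH = (244.9041 + 965.5071) / (174.9873 + 421.5846) = 1210.4112 / 596.5719 = 2.02894

2.029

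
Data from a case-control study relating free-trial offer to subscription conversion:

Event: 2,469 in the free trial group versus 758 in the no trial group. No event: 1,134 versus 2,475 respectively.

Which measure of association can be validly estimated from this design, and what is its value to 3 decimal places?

From the description: a = 2469, b = 1134, c = 758, d = 2475.
This is a case-control study: participants were sampled on outcome status, so risks in the source population cannot be estimated directly — relative risk is not valid here. The odds ratio is the appropriate measure.
OR = (a·d)/(b·c) = (2469 × 2475) / (1134 × 758) = 6110775 / 859572 = 7.10909

7.109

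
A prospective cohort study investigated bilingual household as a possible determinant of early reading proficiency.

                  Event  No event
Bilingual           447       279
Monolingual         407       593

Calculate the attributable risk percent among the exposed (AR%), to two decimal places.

33.90

Cells: a = 447, b = 279, c = 407, d = 593.
Risk in exposed = 447/726 = 0.61570; risk in unexposed = 407/1000 = 0.40700.
RR = 0.61570/0.40700 = 1.51278
AR% = (RR − 1)/RR × 100 = (1.51278 − 1)/1.51278 × 100 = 33.8966%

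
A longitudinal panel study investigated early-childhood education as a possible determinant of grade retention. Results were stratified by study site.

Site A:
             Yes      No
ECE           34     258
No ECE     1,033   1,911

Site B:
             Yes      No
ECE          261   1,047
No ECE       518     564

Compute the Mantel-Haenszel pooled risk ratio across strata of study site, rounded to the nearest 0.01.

0.40

RR_MH = Σ(aᵢ·n₀ᵢ/nᵢ) / Σ(cᵢ·n₁ᵢ/nᵢ), with n₁ᵢ = aᵢ+bᵢ (exposed), n₀ᵢ = cᵢ+dᵢ (unexposed), nᵢ = n₁ᵢ+n₀ᵢ.
Stratum 1 (Site A): n₁ = 292, n₀ = 2944, n = 3236; a·n₀/n = 34·2944/3236 = 30.9320; c·n₁/n = 1033·292/3236 = 93.2126
Stratum 2 (Site B): n₁ = 1308, n₀ = 1082, n = 2390; a·n₀/n = 261·1082/2390 = 118.1598; c·n₁/n = 518·1308/2390 = 283.4912
RR_MH = (30.9320 + 118.1598) / (93.2126 + 283.4912) = 149.0918 / 376.7038 = 0.39578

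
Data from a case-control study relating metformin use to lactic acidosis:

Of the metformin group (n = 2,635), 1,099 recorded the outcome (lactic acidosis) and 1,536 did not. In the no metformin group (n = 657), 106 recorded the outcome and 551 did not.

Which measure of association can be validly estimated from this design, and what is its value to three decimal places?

3.719

From the description: a = 1099, b = 1536, c = 106, d = 551.
This is a case-control study: participants were sampled on outcome status, so risks in the source population cannot be estimated directly — relative risk is not valid here. The odds ratio is the appropriate measure.
OR = (a·d)/(b·c) = (1099 × 551) / (1536 × 106) = 605549 / 162816 = 3.71922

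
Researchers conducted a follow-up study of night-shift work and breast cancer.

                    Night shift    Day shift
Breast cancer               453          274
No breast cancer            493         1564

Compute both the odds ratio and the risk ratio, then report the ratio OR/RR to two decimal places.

Reading the table with exposure as columns: a = 453 (Night shift, case), b = 493 (Night shift, non-case), c = 274 (Day shift, case), d = 1564.
OR = (453·1564)/(493·274) = 708492/135082 = 5.24490
Risk in exposed = 453/946 = 0.47886; risk in unexposed = 274/1838 = 0.14908; RR = 3.21220
OR/RR = 5.24490 / 3.21220 = 1.63281
The outcome is not rare, so the OR lies further from 1 than the RR.

1.63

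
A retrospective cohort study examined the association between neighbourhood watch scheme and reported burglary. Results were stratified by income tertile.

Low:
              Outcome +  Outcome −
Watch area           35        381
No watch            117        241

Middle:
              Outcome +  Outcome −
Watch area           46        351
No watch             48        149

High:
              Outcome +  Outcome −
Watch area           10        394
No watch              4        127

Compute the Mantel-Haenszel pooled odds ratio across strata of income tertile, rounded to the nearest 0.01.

OR_MH = Σ(aᵢdᵢ/nᵢ) / Σ(bᵢcᵢ/nᵢ), where nᵢ is the stratum total.
Stratum 1 (Low): n = 774; a·d/n = 35·241/774 = 10.8979; b·c/n = 381·117/774 = 57.5930
Stratum 2 (Middle): n = 594; a·d/n = 46·149/594 = 11.5387; b·c/n = 351·48/594 = 28.3636
Stratum 3 (High): n = 535; a·d/n = 10·127/535 = 2.3738; b·c/n = 394·4/535 = 2.9458
OR_MH = (10.8979 + 11.5387 + 2.3738) / (57.5930 + 28.3636 + 2.9458) = 24.8105 / 88.9025 = 0.27908

0.28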